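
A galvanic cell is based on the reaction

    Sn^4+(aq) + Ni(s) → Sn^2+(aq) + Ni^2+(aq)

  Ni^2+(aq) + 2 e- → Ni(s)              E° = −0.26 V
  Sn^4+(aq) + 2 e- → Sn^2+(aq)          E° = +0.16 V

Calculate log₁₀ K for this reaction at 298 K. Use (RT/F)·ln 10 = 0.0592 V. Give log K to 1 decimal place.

log K = 14.2

The Sn⁴⁺/Sn²⁺ couple is reduced (cathode); E°cell = +0.16 − (−0.26) = +0.42 V with n = 2.
At equilibrium E = 0, so log K = nE°cell / 0.0592 = (2)(+0.42) / 0.0592 = 14.2.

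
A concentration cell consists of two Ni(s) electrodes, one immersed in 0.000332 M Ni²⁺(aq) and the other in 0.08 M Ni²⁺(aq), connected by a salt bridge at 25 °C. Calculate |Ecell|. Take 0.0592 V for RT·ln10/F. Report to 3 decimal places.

0.071 V

For a concentration cell E°cell = 0, since both electrodes use the same couple.
The compartment with the higher Ni²⁺(aq) concentration (0.08 M) acts as the cathode; ions are reduced there and produced at the dilute (0.000332 M) anode.
With n = 2, Ecell = −(0.0592/2)·log([dilute]/[conc]) = −(0.0592/2)·log(0.000332/0.08) = +0.071 V.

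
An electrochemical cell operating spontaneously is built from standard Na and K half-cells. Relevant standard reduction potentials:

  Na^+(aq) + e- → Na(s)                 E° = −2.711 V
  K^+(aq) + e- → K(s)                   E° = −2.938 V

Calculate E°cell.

The Na⁺/Na couple has the higher E°, so Na ion is reduced (cathode) and K is oxidized (anode).
E°cell = E°(cathode) − E°(anode) = −2.711 − (−2.938) = +0.227 V.

+0.227 V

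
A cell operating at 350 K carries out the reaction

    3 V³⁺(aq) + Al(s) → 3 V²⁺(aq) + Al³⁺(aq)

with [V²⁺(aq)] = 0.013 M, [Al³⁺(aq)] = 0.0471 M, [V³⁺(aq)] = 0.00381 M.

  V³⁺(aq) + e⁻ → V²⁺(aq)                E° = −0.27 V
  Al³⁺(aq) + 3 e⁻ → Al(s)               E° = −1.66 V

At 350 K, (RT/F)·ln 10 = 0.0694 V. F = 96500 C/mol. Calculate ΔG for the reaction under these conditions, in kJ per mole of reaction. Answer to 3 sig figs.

E°cell = −0.27 − (−1.66) = +1.39 V; the balanced reaction transfers n = 3 electrons.
Here Q = ([V²⁺(aq)]^3·[Al³⁺(aq)]) / [V³⁺(aq)]^3 = 1.87 (log Q = 0.272), giving E = +1.39 − (0.0694/3)·(0.272) = +1.3837 V.
Then ΔG = −nFE = −3 × 96500 × +1.3837 J/mol = −401 kJ/mol.

−401 kJ/mol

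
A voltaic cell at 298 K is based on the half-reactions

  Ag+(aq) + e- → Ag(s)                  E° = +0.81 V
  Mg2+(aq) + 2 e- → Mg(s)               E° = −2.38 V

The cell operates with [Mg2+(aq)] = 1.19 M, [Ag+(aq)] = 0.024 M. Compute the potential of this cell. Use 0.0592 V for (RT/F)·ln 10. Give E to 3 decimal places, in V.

Ag⁺/Ag is reduced (cathode, E° = +0.81 V) and Mg²⁺/Mg is oxidized (anode).
E°cell = +0.81 − (−2.38) = +3.19 V, with n = 2 electrons transferred.
For the overall reaction 2 Ag+(aq) + Mg(s) → 2 Ag(s) + Mg2+(aq), Q = [Mg2+(aq)] / [Ag+(aq)]^2 = 2.07×10^3, giving log Q = 3.315.
Applying E = E° − (RT ln10/nF)·log Q gives +3.19 − (0.0592/2)(3.315) = +3.092 V.

+3.092 V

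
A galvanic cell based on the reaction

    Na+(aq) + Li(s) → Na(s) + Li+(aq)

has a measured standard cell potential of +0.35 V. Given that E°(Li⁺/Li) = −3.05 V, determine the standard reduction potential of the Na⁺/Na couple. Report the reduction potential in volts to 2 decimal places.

In the reaction as written the Na⁺/Na couple is reduced (cathode) and Li⁺/Li is oxidized (anode), so E°cell = E°(Na⁺/Na) − E°(Li⁺/Li).
E°(Na⁺/Na) = E°cell + E°(anode) = +0.35 + (−3.05) = −2.70 V.

−2.70 V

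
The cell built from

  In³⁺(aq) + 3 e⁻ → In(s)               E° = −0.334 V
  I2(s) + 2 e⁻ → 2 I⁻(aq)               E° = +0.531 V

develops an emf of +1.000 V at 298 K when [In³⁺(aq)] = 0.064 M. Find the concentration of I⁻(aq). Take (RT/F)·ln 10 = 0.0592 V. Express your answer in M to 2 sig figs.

0.013 M

I₂/I⁻ is the cathode (higher E°); E°cell = +0.531 − (−0.334) = +0.865 V with n = 6.
Rearranging E = E° − (0.0592/n)·log Q gives log Q = 6(+0.865 − (+1.000))/0.0592 = −13.682.
The balanced reaction is 3 I2(s) + 2 In(s) → 6 I⁻(aq) + 2 In³⁺(aq), so Q = [I⁻(aq)]^6·[In³⁺(aq)]^2.
Substituting the known concentrations and solving, log [I⁻(aq)] = −1.882 and [I⁻(aq)] = 0.013 M.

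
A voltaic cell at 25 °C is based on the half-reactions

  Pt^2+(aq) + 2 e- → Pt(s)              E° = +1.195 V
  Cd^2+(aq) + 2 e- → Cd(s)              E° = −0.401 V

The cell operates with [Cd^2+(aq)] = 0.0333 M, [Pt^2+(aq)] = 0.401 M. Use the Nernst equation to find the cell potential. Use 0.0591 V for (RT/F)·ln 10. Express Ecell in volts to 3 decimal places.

+1.628 V

Pt²⁺/Pt is reduced (cathode, E° = +1.195 V) and Cd²⁺/Cd is oxidized (anode).
E°cell = +1.195 − (−0.401) = +1.596 V, with n = 2 electrons transferred.
For the overall reaction Pt^2+(aq) + Cd(s) → Pt(s) + Cd^2+(aq), Q = [Cd^2+(aq)] / [Pt^2+(aq)] = 0.083, giving log Q = −1.081.
Applying E = E° − (RT ln10/nF)·log Q gives +1.596 − (0.0591/2)(−1.081) = +1.628 V.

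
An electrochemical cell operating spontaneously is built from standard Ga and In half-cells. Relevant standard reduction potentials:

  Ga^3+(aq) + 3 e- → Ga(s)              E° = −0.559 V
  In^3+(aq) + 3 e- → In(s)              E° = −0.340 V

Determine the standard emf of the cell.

The In³⁺/In couple has the higher E°, so In ion is reduced (cathode) and Ga is oxidized (anode).
E°cell = E°(cathode) − E°(anode) = −0.340 − (−0.559) = +0.219 V.

+0.219 V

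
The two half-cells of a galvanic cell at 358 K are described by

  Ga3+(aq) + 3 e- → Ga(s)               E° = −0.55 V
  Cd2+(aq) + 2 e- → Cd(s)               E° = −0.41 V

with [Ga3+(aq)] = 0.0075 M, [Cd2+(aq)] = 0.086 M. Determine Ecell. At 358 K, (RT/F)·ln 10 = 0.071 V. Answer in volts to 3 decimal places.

Cd²⁺/Cd is reduced (cathode, E° = −0.41 V) and Ga³⁺/Ga is oxidized (anode).
E°cell = −0.41 − (−0.55) = +0.14 V, with n = 6 electrons transferred.
For the overall reaction 3 Cd2+(aq) + 2 Ga(s) → 3 Cd(s) + 2 Ga3+(aq), Q = [Ga3+(aq)]^2 / [Cd2+(aq)]^3 = 0.0884, giving log Q = −1.053.
By the Nernst equation, E = +0.14 − (0.071/6)·(−1.053) = +0.152 V.

+0.152 V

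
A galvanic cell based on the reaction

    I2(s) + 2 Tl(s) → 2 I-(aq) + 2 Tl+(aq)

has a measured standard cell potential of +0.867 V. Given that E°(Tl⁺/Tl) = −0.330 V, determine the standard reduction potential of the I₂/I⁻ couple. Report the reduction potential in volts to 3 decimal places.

In the reaction as written the I₂/I⁻ couple is reduced (cathode) and Tl⁺/Tl is oxidized (anode), so E°cell = E°(I₂/I⁻) − E°(Tl⁺/Tl).
E°(I₂/I⁻) = E°cell + E°(anode) = +0.867 + (−0.330) = +0.537 V.

+0.537 V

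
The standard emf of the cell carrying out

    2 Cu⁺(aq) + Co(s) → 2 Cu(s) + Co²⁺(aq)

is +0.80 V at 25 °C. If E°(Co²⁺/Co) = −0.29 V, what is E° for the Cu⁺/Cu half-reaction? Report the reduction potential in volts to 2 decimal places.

In the reaction as written the Cu⁺/Cu couple is reduced (cathode) and Co²⁺/Co is oxidized (anode), so E°cell = E°(Cu⁺/Cu) − E°(Co²⁺/Co).
E°(Cu⁺/Cu) = E°cell + E°(anode) = +0.80 + (−0.29) = +0.51 V.

+0.51 V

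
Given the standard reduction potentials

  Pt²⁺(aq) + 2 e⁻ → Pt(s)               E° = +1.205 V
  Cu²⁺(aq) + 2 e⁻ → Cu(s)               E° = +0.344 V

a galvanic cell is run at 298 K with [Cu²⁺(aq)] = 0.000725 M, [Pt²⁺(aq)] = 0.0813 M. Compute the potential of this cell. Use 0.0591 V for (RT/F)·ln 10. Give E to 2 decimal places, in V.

The Pt²⁺/Pt couple has the more positive E°, so it is the cathode; Cu²⁺/Cu is the anode.
The standard potential is +1.205 − (+0.344) = +0.861 V and the balanced reaction transfers n = 2 electrons.
For the overall reaction Pt²⁺(aq) + Cu(s) → Pt(s) + Cu²⁺(aq), Q = [Cu²⁺(aq)] / [Pt²⁺(aq)] = 0.00892, giving log Q = −2.050.
E = E° − (0.0591/n)·log Q = +0.861 − (0.0591/2)(−2.050) = +0.92 V.

+0.92 V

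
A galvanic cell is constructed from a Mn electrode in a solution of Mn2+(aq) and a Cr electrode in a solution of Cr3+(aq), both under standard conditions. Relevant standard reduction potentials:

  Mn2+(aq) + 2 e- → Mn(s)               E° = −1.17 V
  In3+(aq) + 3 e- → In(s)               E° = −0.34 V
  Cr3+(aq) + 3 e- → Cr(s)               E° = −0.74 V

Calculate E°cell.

The Cr³⁺/Cr couple has the higher E°, so Cr ion is reduced (cathode) and Mn is oxidized (anode).
E°cell = E°(cathode) − E°(anode) = −0.74 − (−1.17) = +0.43 V.

+0.43 V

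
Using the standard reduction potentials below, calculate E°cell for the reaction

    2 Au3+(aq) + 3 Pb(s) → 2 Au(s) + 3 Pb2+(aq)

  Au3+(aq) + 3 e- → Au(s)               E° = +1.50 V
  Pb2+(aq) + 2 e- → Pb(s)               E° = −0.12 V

In the reaction as written, Au3+(aq) is reduced (cathode) and Pb2+(aq) is produced by oxidation at the anode.
E°cell = E°(cathode) − E°(anode) = +1.50 − (−0.12) = +1.62 V.
The positive value indicates the reaction is spontaneous as written.

+1.62 V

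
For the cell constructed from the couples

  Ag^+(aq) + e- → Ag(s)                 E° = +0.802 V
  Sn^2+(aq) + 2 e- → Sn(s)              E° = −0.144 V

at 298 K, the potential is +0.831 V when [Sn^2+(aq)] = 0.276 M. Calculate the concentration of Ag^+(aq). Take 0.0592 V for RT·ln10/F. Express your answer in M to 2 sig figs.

The Ag⁺/Ag couple has the larger reduction potential, so it is the cathode: E°cell = +0.802 − (−0.144) = +0.946 V and n = 2.
Rearranging E = E° − (0.0592/n)·log Q gives log Q = 2(+0.946 − (+0.831))/0.0592 = 3.885.
For 2 Ag^+(aq) + Sn(s) → 2 Ag(s) + Sn^2+(aq), the reaction quotient is Q = [Sn^2+(aq)] / [Ag^+(aq)]^2.
Isolating [Ag^+(aq)] in Q = 10^{3.885} yields log [Ag^+(aq)] = −2.222, i.e. 0.0060 M.

0.0060 M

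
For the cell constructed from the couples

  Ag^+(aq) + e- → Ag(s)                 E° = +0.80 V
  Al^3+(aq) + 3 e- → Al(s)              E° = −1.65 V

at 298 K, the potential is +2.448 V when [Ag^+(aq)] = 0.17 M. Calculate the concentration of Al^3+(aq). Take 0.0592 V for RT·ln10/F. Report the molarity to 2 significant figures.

With Ag⁺/Ag at the cathode and Al³⁺/Al at the anode, E°cell = +0.80 − (−1.65) = +2.45 V (n = 3).
Since E = E° − (0.0592/n)·log Q, log Q = n(E° − E)/0.0592 = 0.101.
Balancing electrons gives 3 Ag^+(aq) + Al(s) → 3 Ag(s) + Al^3+(aq); thus Q = [Al^3+(aq)] / [Ag^+(aq)]^3.
Substituting the known concentrations and solving, log [Al^3+(aq)] = −2.208 and [Al^3+(aq)] = 0.0062 M.

0.0062 M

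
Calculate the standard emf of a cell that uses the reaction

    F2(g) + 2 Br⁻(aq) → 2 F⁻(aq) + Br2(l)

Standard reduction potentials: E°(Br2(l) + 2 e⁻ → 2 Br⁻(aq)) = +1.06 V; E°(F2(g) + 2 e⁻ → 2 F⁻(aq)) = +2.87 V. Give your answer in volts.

+1.81 V

In the reaction as written, F2(g) is reduced (cathode) and Br2(l) is produced by oxidation at the anode.
E°cell = E°(cathode) − E°(anode) = +2.87 − (+1.06) = +1.81 V.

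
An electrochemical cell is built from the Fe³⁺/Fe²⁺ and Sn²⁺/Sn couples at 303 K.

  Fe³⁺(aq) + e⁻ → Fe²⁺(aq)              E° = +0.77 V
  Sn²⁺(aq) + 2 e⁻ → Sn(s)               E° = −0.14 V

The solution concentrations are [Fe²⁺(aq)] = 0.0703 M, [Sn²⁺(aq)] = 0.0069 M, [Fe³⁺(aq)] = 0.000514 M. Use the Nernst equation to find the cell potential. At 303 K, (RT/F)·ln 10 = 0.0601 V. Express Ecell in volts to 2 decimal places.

Fe³⁺/Fe²⁺ is reduced (cathode, E° = +0.77 V) and Sn²⁺/Sn is oxidized (anode).
E°cell = E°cat − E°an = +0.77 − (−0.14) = +0.91 V; n = 2.
For the overall reaction 2 Fe³⁺(aq) + Sn(s) → 2 Fe²⁺(aq) + Sn²⁺(aq), Q = ([Fe²⁺(aq)]^2·[Sn²⁺(aq)]) / [Fe³⁺(aq)]^2 = 129, giving log Q = 2.111.
Applying E = E° − (RT ln10/nF)·log Q gives +0.91 − (0.0601/2)(2.111) = +0.85 V.

+0.85 V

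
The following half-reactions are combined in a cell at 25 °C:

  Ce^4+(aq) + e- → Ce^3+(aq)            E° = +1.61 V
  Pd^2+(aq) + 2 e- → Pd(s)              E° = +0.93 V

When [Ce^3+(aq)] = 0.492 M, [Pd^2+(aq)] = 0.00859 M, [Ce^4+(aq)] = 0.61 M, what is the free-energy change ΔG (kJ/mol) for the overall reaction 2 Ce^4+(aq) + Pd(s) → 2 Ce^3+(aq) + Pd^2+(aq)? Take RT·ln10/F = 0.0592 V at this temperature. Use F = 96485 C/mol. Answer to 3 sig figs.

E°cell = +1.61 − (+0.93) = +0.68 V; the balanced reaction transfers n = 2 electrons.
The reaction quotient is ([Ce^3+(aq)]^2·[Pd^2+(aq)]) / [Ce^4+(aq)]^2 = 0.00559; by Nernst, E = +0.68 − (0.0592/2)(−2.253) = +0.7467 V.
ΔG = −nFE = −(2)(96485)(+0.7467) J/mol = −144 kJ/mol.

−144 kJ/mol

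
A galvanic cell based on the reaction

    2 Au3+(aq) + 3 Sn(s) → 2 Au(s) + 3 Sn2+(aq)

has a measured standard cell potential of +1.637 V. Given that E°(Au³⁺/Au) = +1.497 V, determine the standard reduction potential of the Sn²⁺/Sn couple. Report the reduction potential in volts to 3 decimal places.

In the reaction as written the Au³⁺/Au couple is reduced (cathode) and Sn²⁺/Sn is oxidized (anode), so E°cell = E°(Au³⁺/Au) − E°(Sn²⁺/Sn).
E°(Sn²⁺/Sn) = E°(cathode) − E°cell = +1.497 − (+1.637) = −0.140 V.

−0.140 V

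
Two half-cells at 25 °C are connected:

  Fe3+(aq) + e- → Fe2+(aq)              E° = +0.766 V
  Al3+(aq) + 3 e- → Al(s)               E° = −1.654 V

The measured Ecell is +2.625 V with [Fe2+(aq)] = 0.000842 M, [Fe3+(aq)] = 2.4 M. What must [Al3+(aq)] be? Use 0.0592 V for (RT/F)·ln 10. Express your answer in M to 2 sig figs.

The Fe³⁺/Fe²⁺ couple has the larger reduction potential, so it is the cathode: E°cell = +0.766 − (−1.654) = +2.420 V and n = 3.
Since E = E° − (0.0592/n)·log Q, log Q = n(E° − E)/0.0592 = −10.389.
The balanced reaction is 3 Fe3+(aq) + Al(s) → 3 Fe2+(aq) + Al3+(aq), so Q = ([Fe2+(aq)]^3·[Al3+(aq)]) / [Fe3+(aq)]^3.
Solving for the unknown gives log [Al3+(aq)] = −0.024, so [Al3+(aq)] ≈ 0.95 M.

0.95 M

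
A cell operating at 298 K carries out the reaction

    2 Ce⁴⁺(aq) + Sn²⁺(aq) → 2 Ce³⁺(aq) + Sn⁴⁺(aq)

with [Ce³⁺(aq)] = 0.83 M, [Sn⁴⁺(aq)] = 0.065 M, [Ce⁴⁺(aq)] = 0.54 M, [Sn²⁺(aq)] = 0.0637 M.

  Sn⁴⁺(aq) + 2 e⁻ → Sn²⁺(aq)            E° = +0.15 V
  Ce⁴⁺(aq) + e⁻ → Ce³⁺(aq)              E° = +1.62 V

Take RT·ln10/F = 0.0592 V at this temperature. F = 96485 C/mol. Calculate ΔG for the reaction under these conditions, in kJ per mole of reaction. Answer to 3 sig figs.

With Ce⁴⁺/Ce³⁺ reduced at the cathode, E°cell = +1.62 − (+0.15) = +1.47 V and n = 2.
Here Q = ([Ce³⁺(aq)]^2·[Sn⁴⁺(aq)]) / ([Ce⁴⁺(aq)]^2·[Sn²⁺(aq)]) = 2.41 (log Q = 0.382), giving E = +1.47 − (0.0592/2)·(0.382) = +1.4587 V.
Then ΔG = −nFE = −2 × 96485 × +1.4587 J/mol = −281 kJ/mol.

−281 kJ/mol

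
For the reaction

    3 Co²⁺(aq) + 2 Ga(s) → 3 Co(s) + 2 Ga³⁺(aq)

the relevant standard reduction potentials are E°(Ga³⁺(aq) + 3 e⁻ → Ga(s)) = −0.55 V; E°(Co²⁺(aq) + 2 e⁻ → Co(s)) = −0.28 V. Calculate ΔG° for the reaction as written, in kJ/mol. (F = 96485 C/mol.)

In the reaction as written Co²⁺(aq) is reduced, so the Co²⁺/Co couple is the cathode and Ga³⁺/Ga is the anode.
E°cell = −0.28 − (−0.55) = +0.27 V; balancing electrons gives n = 6.
ΔG° = −nFE°cell = −(6)(96485)(+0.27) J/mol = −156 kJ/mol.

−156 kJ/mol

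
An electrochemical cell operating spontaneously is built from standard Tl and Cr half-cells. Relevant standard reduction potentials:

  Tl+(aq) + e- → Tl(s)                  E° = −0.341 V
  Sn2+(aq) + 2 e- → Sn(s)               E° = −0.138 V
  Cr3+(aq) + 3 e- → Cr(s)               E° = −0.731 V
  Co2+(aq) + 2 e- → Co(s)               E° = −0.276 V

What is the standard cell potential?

The Tl⁺/Tl couple has the higher E°, so Tl ion is reduced (cathode) and Cr is oxidized (anode).
E°cell = E°(cathode) − E°(anode) = −0.341 − (−0.731) = +0.390 V.

+0.390 V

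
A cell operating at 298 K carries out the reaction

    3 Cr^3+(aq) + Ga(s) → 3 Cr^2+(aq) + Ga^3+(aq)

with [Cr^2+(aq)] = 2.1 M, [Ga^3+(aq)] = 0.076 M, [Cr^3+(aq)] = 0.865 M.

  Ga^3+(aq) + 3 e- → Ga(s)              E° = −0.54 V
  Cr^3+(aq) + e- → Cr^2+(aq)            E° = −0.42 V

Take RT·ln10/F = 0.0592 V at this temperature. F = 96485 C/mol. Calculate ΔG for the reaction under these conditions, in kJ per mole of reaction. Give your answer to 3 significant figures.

E°cell = −0.42 − (−0.54) = +0.12 V; the balanced reaction transfers n = 3 electrons.
Q = ([Cr^2+(aq)]^3·[Ga^3+(aq)]) / [Cr^3+(aq)]^3 = 1.09, so log Q = 0.036 and E = +0.12 − (0.0592/3)(0.036) = +0.1193 V.
Finally ΔG = −nFE = −(3)(96485 C/mol)(+0.1193 V) = −34.5 kJ/mol.

−34.5 kJ/mol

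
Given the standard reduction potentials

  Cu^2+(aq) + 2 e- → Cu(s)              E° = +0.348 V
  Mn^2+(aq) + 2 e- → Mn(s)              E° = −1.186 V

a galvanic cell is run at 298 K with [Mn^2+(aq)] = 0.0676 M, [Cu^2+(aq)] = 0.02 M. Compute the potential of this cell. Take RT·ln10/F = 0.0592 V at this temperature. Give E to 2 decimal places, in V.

+1.52 V

Cu²⁺/Cu is reduced (cathode, E° = +0.348 V) and Mn²⁺/Mn is oxidized (anode).
The standard potential is +0.348 − (−1.186) = +1.534 V and the balanced reaction transfers n = 2 electrons.
The balanced reaction is Cu^2+(aq) + Mn(s) → Cu(s) + Mn^2+(aq), so Q = [Mn^2+(aq)] / [Cu^2+(aq)] = 3.38 and log Q = 0.529.
By the Nernst equation, E = +1.534 − (0.0592/2)·(0.529) = +1.52 V.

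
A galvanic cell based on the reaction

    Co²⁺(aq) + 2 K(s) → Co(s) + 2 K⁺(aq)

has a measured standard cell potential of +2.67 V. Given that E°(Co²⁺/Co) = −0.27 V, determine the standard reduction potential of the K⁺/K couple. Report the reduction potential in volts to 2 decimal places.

−2.94 V

In the reaction as written the Co²⁺/Co couple is reduced (cathode) and K⁺/K is oxidized (anode), so E°cell = E°(Co²⁺/Co) − E°(K⁺/K).
E°(K⁺/K) = E°(cathode) − E°cell = −0.27 − (+2.67) = −2.94 V.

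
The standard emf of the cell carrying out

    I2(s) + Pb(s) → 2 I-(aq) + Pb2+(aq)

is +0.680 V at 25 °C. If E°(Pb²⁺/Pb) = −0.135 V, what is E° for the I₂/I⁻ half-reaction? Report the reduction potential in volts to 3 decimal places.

+0.545 V

In the reaction as written the I₂/I⁻ couple is reduced (cathode) and Pb²⁺/Pb is oxidized (anode), so E°cell = E°(I₂/I⁻) − E°(Pb²⁺/Pb).
E°(I₂/I⁻) = E°cell + E°(anode) = +0.680 + (−0.135) = +0.545 V.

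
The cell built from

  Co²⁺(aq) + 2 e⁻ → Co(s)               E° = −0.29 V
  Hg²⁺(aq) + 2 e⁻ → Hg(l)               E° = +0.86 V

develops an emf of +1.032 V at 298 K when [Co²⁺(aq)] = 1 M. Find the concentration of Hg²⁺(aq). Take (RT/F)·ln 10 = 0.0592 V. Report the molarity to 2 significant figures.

0.00010 M

Hg²⁺/Hg is the cathode (higher E°); E°cell = +0.86 − (−0.29) = +1.15 V with n = 2.
Rearranging E = E° − (0.0592/n)·log Q gives log Q = 2(+1.15 − (+1.032))/0.0592 = 3.986.
The balanced reaction is Hg²⁺(aq) + Co(s) → Hg(l) + Co²⁺(aq), so Q = [Co²⁺(aq)] / [Hg²⁺(aq)].
Solving for the unknown gives log [Hg²⁺(aq)] = −3.986, so [Hg²⁺(aq)] ≈ 0.00010 M.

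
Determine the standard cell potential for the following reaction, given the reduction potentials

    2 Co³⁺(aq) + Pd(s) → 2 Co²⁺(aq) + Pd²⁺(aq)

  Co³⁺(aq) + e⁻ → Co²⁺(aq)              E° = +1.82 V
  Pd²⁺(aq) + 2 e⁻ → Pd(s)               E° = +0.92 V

+0.90 V

In the reaction as written, Co³⁺(aq) is reduced (cathode) and Pd²⁺(aq) is produced by oxidation at the anode.
E°cell = E°(cathode) − E°(anode) = +1.82 − (+0.92) = +0.90 V.
The positive value indicates the reaction is spontaneous as written.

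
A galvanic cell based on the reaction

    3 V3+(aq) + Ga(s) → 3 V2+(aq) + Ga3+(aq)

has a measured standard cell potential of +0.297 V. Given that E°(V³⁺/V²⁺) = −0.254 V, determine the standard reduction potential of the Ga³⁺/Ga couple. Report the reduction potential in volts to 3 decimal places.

In the reaction as written the V³⁺/V²⁺ couple is reduced (cathode) and Ga³⁺/Ga is oxidized (anode), so E°cell = E°(V³⁺/V²⁺) − E°(Ga³⁺/Ga).
E°(Ga³⁺/Ga) = E°(cathode) − E°cell = −0.254 − (+0.297) = −0.551 V.

−0.551 V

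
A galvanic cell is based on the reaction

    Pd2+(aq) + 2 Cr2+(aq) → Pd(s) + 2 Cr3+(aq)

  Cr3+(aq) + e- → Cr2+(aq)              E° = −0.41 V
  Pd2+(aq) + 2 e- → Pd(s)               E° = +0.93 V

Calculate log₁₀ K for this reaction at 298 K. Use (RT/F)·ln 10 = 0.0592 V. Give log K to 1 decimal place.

The Pd²⁺/Pd couple is reduced (cathode); E°cell = +0.93 − (−0.41) = +1.34 V with n = 2.
At equilibrium E = 0, so log K = nE°cell / 0.0592 = (2)(+1.34) / 0.0592 = 45.3.

log K = 45.3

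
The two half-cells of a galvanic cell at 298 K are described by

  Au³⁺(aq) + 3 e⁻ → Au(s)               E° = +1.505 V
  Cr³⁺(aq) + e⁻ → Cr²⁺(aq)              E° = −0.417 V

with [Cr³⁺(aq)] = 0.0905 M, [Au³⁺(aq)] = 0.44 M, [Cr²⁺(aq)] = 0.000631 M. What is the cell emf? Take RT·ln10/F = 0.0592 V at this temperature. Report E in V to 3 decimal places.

+1.787 V

The Au³⁺/Au couple has the more positive E°, so it is the cathode; Cr³⁺/Cr²⁺ is the anode.
The standard potential is +1.505 − (−0.417) = +1.922 V and the balanced reaction transfers n = 3 electrons.
The balanced reaction is Au³⁺(aq) + 3 Cr²⁺(aq) → Au(s) + 3 Cr³⁺(aq), so Q = [Cr³⁺(aq)]^3 / ([Au³⁺(aq)]·[Cr²⁺(aq)]^3) = 6.71×10^6 and log Q = 6.826.
By the Nernst equation, E = +1.922 − (0.0592/3)·(6.826) = +1.787 V.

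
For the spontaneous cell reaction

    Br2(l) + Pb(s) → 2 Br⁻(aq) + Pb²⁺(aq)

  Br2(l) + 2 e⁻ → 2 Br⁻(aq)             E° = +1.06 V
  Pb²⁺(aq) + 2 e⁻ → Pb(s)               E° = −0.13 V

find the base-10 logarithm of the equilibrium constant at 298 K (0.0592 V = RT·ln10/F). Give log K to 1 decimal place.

The Br₂/Br⁻ couple is reduced (cathode); E°cell = +1.06 − (−0.13) = +1.19 V with n = 2.
At equilibrium E = 0, so log K = nE°cell / 0.0592 = (2)(+1.19) / 0.0592 = 40.2.

log K = 40.2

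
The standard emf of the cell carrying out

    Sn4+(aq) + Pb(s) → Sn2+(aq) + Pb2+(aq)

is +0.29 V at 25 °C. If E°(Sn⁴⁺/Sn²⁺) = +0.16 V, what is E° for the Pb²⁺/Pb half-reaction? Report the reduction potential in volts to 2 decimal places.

−0.13 V

In the reaction as written the Sn⁴⁺/Sn²⁺ couple is reduced (cathode) and Pb²⁺/Pb is oxidized (anode), so E°cell = E°(Sn⁴⁺/Sn²⁺) − E°(Pb²⁺/Pb).
E°(Pb²⁺/Pb) = E°(cathode) − E°cell = +0.16 − (+0.29) = −0.13 V.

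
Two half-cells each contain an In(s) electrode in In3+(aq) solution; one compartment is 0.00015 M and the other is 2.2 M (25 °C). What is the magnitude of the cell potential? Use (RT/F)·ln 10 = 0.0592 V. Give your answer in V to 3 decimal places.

0.082 V

For a concentration cell E°cell = 0, since both electrodes use the same couple.
The compartment with the higher In3+(aq) concentration (2.2 M) acts as the cathode; ions are reduced there and produced at the dilute (0.00015 M) anode.
With n = 3, Ecell = −(0.0592/3)·log([dilute]/[conc]) = −(0.0592/3)·log(0.00015/2.2) = +0.082 V.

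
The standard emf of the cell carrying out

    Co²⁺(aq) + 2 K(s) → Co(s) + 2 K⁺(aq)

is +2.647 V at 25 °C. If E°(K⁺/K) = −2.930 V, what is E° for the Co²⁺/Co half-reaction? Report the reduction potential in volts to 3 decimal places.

In the reaction as written the Co²⁺/Co couple is reduced (cathode) and K⁺/K is oxidized (anode), so E°cell = E°(Co²⁺/Co) − E°(K⁺/K).
E°(Co²⁺/Co) = E°cell + E°(anode) = +2.647 + (−2.930) = −0.283 V.

−0.283 V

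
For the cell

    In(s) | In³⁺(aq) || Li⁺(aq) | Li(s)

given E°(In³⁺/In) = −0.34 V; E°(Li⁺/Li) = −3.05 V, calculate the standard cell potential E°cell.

−2.71 V

By convention the left-hand electrode in cell notation is the anode (oxidation) and the right-hand electrode is the cathode (reduction).
E°cell = E°(right) − E°(left) = −3.05 − (−0.34) = −2.71 V.
The negative sign shows that, as written, the cell would require an external voltage to drive the reaction.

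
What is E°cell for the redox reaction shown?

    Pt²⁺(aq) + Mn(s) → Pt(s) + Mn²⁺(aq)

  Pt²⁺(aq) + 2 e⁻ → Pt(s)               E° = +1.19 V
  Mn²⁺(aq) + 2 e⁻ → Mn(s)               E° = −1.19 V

Pt²⁺(aq) gains electrons, so the Pt²⁺/Pt couple is the cathode; the Mn²⁺/Mn couple is the anode.
E°cell = E°(cathode) − E°(anode) = +1.19 − (−1.19) = +2.38 V.

+2.38 V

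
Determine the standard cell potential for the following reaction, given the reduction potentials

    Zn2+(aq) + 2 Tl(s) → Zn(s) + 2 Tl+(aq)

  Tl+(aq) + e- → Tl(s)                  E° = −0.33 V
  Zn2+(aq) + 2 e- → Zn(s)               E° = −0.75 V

−0.42 V

In the reaction as written, Zn2+(aq) is reduced (cathode) and Tl+(aq) is produced by oxidation at the anode.
E°cell = E°(cathode) − E°(anode) = −0.75 − (−0.33) = −0.42 V.
The negative E°cell means the reaction is non-spontaneous in the direction written.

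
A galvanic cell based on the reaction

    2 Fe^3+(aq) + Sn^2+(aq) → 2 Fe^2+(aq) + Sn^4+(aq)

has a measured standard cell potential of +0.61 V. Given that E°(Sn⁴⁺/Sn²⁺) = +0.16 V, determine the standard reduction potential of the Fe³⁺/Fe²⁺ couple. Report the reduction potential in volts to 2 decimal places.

+0.77 V

In the reaction as written the Fe³⁺/Fe²⁺ couple is reduced (cathode) and Sn⁴⁺/Sn²⁺ is oxidized (anode), so E°cell = E°(Fe³⁺/Fe²⁺) − E°(Sn⁴⁺/Sn²⁺).
E°(Fe³⁺/Fe²⁺) = E°cell + E°(anode) = +0.61 + (+0.16) = +0.77 V.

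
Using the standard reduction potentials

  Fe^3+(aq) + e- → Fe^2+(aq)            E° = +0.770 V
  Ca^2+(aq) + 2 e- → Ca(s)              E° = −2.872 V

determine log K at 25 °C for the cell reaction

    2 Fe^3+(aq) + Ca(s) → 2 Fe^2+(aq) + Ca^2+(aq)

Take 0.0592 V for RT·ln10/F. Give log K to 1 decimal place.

The Fe³⁺/Fe²⁺ couple is reduced (cathode); E°cell = +0.770 − (−2.872) = +3.642 V with n = 2.
At equilibrium E = 0, so log K = nE°cell / 0.0592 = (2)(+3.642) / 0.0592 = 123.0.

log K = 123.0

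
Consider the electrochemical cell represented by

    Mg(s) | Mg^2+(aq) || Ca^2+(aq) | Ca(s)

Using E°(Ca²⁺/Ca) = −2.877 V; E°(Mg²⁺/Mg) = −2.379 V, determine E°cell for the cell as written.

By convention the left-hand electrode in cell notation is the anode (oxidation) and the right-hand electrode is the cathode (reduction).
E°cell = E°(right) − E°(left) = −2.877 − (−2.379) = −0.498 V.
The negative sign shows that, as written, the cell would require an external voltage to drive the reaction.

−0.498 V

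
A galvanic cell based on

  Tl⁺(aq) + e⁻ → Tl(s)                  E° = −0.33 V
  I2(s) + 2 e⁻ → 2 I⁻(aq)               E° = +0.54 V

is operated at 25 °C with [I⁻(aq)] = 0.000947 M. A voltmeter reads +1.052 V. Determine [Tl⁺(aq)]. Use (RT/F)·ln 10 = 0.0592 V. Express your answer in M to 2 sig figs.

0.89 M

With I₂/I⁻ at the cathode and Tl⁺/Tl at the anode, E°cell = +0.54 − (−0.33) = +0.87 V (n = 2).
From the Nernst equation, log Q = n(E° − E)/0.0592 = 2·(+0.87 − (+1.052))/0.0592 = −6.149.
Balancing electrons gives I2(s) + 2 Tl(s) → 2 I⁻(aq) + 2 Tl⁺(aq); thus Q = [I⁻(aq)]^2·[Tl⁺(aq)]^2.
Isolating [Tl⁺(aq)] in Q = 10^{−6.149} yields log [Tl⁺(aq)] = −0.051, i.e. 0.89 M.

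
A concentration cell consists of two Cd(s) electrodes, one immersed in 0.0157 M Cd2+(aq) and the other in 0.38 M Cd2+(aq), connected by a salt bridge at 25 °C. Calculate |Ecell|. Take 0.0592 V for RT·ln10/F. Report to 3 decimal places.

0.041 V

For a concentration cell E°cell = 0, since both electrodes use the same couple.
The compartment with the higher Cd2+(aq) concentration (0.38 M) acts as the cathode; ions are reduced there and produced at the dilute (0.0157 M) anode.
With n = 2, Ecell = −(0.0592/2)·log([dilute]/[conc]) = −(0.0592/2)·log(0.0157/0.38) = +0.041 V.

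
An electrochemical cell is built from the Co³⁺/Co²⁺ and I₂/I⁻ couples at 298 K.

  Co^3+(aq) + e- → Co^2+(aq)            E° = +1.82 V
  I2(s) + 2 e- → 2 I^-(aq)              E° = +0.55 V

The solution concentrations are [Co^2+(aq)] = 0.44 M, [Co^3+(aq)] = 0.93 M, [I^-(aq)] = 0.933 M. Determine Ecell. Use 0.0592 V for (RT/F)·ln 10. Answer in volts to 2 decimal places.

+1.29 V

Co³⁺/Co²⁺ is reduced (cathode, E° = +1.82 V) and I₂/I⁻ is oxidized (anode).
E°cell = E°cat − E°an = +1.82 − (+0.55) = +1.27 V; n = 2.
Balancing gives 2 Co^3+(aq) + 2 I^-(aq) → 2 Co^2+(aq) + I2(s); hence Q = [Co^2+(aq)]^2 / ([Co^3+(aq)]^2·[I^-(aq)]^2) = 0.257 (log Q = −0.590).
E = E° − (0.0592/n)·log Q = +1.27 − (0.0592/2)(−0.590) = +1.29 V.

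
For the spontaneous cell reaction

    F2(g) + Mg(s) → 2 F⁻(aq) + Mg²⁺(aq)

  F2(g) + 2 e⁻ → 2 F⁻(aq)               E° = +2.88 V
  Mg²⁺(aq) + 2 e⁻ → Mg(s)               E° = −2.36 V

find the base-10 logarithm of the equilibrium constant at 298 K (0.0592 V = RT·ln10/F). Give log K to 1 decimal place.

The F₂/F⁻ couple is reduced (cathode); E°cell = +2.88 − (−2.36) = +5.24 V with n = 2.
At equilibrium E = 0, so log K = nE°cell / 0.0592 = (2)(+5.24) / 0.0592 = 177.0.

log K = 177.0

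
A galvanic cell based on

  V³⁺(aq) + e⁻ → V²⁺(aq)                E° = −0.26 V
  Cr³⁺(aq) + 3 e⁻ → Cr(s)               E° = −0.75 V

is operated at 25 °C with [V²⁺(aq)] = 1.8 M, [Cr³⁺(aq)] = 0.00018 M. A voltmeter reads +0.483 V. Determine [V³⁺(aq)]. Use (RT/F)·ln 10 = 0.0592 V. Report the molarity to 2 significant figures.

V³⁺/V²⁺ is the cathode (higher E°); E°cell = −0.26 − (−0.75) = +0.49 V with n = 3.
Rearranging E = E° − (0.0592/n)·log Q gives log Q = 3(+0.49 − (+0.483))/0.0592 = 0.355.
Balancing electrons gives 3 V³⁺(aq) + Cr(s) → 3 V²⁺(aq) + Cr³⁺(aq); thus Q = ([V²⁺(aq)]^3·[Cr³⁺(aq)]) / [V³⁺(aq)]^3.
Substituting the known concentrations and solving, log [V³⁺(aq)] = −1.111 and [V³⁺(aq)] = 0.077 M.

0.077 M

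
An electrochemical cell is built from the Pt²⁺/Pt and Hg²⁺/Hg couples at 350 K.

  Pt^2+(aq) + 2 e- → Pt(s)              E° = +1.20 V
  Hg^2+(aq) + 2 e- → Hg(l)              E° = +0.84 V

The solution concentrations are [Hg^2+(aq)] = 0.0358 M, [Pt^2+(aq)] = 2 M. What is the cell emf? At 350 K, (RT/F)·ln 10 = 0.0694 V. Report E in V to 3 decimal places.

Pt²⁺/Pt is reduced (cathode, E° = +1.20 V) and Hg²⁺/Hg is oxidized (anode).
The standard potential is +1.20 − (+0.84) = +0.36 V and the balanced reaction transfers n = 2 electrons.
Balancing gives Pt^2+(aq) + Hg(l) → Pt(s) + Hg^2+(aq); hence Q = [Hg^2+(aq)] / [Pt^2+(aq)] = 0.0179 (log Q = −1.747).
Applying E = E° − (RT ln10/nF)·log Q gives +0.36 − (0.0694/2)(−1.747) = +0.421 V.

+0.421 V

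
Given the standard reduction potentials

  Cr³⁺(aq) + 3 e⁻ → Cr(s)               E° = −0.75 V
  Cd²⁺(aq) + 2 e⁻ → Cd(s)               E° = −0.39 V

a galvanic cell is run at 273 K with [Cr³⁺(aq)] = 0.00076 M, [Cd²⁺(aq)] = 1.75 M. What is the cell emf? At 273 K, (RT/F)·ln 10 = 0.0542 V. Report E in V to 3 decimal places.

+0.423 V

Since E°(Cd²⁺/Cd) > E°(Cr³⁺/Cr), Cd²⁺/Cd serves as the cathode.
E°cell = −0.39 − (−0.75) = +0.36 V, with n = 6 electrons transferred.
Balancing gives 3 Cd²⁺(aq) + 2 Cr(s) → 3 Cd(s) + 2 Cr³⁺(aq); hence Q = [Cr³⁺(aq)]^2 / [Cd²⁺(aq)]^3 = 1.08×10^−7 (log Q = −6.967).
E = E° − (0.0542/n)·log Q = +0.36 − (0.0542/6)(−6.967) = +0.423 V.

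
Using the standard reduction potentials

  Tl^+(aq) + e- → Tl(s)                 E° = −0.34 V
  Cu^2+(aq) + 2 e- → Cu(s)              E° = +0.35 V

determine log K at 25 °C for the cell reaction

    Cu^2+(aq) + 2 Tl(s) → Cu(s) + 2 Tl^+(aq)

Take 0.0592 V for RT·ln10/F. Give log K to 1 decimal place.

log K = 23.3

The Cu²⁺/Cu couple is reduced (cathode); E°cell = +0.35 − (−0.34) = +0.69 V with n = 2.
At equilibrium E = 0, so log K = nE°cell / 0.0592 = (2)(+0.69) / 0.0592 = 23.3.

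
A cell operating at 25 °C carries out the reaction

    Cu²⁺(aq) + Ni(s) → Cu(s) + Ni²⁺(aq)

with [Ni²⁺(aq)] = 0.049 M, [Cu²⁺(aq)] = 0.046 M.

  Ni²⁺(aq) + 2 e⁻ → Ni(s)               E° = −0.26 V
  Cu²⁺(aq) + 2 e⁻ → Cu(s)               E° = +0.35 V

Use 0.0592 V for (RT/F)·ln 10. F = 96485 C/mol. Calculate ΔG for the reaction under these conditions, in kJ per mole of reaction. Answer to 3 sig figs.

E°cell = +0.35 − (−0.26) = +0.61 V; the balanced reaction transfers n = 2 electrons.
The reaction quotient is [Ni²⁺(aq)] / [Cu²⁺(aq)] = 1.07; by Nernst, E = +0.61 − (0.0592/2)(0.027) = +0.6092 V.
Finally ΔG = −nFE = −(2)(96485 C/mol)(+0.6092 V) = −118 kJ/mol.

−118 kJ/mol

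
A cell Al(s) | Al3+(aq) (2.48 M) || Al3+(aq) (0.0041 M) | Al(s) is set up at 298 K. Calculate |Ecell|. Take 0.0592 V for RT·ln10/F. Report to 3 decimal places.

For a concentration cell E°cell = 0, since both electrodes use the same couple.
The compartment with the higher Al3+(aq) concentration (2.48 M) acts as the cathode; ions are reduced there and produced at the dilute (0.0041 M) anode.
With n = 3, Ecell = −(0.0592/3)·log([dilute]/[conc]) = −(0.0592/3)·log(0.0041/2.48) = +0.055 V.

0.055 V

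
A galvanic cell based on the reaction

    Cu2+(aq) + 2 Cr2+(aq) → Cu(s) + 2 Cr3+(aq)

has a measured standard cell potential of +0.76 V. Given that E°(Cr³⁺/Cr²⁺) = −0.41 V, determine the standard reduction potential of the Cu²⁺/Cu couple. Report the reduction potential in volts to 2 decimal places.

+0.35 V

In the reaction as written the Cu²⁺/Cu couple is reduced (cathode) and Cr³⁺/Cr²⁺ is oxidized (anode), so E°cell = E°(Cu²⁺/Cu) − E°(Cr³⁺/Cr²⁺).
E°(Cu²⁺/Cu) = E°cell + E°(anode) = +0.76 + (−0.41) = +0.35 V.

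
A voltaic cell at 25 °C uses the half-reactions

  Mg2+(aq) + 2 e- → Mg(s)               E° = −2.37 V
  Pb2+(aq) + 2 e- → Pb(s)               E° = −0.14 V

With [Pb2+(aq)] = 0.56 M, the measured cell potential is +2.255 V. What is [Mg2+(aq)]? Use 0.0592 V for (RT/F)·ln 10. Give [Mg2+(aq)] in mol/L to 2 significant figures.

0.080 M

The Pb²⁺/Pb couple has the larger reduction potential, so it is the cathode: E°cell = −0.14 − (−2.37) = +2.23 V and n = 2.
Since E = E° − (0.0592/n)·log Q, log Q = n(E° − E)/0.0592 = −0.845.
For Pb2+(aq) + Mg(s) → Pb(s) + Mg2+(aq), the reaction quotient is Q = [Mg2+(aq)] / [Pb2+(aq)].
Substituting the known concentrations and solving, log [Mg2+(aq)] = −1.097 and [Mg2+(aq)] = 0.080 M.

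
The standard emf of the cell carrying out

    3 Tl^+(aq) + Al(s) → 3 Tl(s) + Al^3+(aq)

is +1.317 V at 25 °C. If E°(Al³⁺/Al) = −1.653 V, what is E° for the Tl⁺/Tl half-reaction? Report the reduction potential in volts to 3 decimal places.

−0.336 V

In the reaction as written the Tl⁺/Tl couple is reduced (cathode) and Al³⁺/Al is oxidized (anode), so E°cell = E°(Tl⁺/Tl) − E°(Al³⁺/Al).
E°(Tl⁺/Tl) = E°cell + E°(anode) = +1.317 + (−1.653) = −0.336 V.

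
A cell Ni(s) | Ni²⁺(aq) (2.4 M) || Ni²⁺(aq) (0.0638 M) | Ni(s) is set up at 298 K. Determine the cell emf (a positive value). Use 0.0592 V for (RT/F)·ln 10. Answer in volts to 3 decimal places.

For a concentration cell E°cell = 0, since both electrodes use the same couple.
The compartment with the higher Ni²⁺(aq) concentration (2.4 M) acts as the cathode; ions are reduced there and produced at the dilute (0.0638 M) anode.
With n = 2, Ecell = −(0.0592/2)·log([dilute]/[conc]) = −(0.0592/2)·log(0.0638/2.4) = +0.047 V.

0.047 V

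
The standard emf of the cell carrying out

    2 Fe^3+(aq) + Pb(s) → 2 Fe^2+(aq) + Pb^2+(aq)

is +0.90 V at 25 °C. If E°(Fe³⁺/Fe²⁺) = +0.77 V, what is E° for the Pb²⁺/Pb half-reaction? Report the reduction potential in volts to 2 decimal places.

In the reaction as written the Fe³⁺/Fe²⁺ couple is reduced (cathode) and Pb²⁺/Pb is oxidized (anode), so E°cell = E°(Fe³⁺/Fe²⁺) − E°(Pb²⁺/Pb).
E°(Pb²⁺/Pb) = E°(cathode) − E°cell = +0.77 − (+0.90) = −0.13 V.

−0.13 V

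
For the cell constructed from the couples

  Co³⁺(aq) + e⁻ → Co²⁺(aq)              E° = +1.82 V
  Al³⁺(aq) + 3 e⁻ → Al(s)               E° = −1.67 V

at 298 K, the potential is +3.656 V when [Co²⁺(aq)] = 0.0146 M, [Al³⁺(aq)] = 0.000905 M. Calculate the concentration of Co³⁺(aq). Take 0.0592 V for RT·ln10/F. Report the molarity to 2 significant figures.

With Co³⁺/Co²⁺ at the cathode and Al³⁺/Al at the anode, E°cell = +1.82 − (−1.67) = +3.49 V (n = 3).
Rearranging E = E° − (0.0592/n)·log Q gives log Q = 3(+3.49 − (+3.656))/0.0592 = −8.412.
The balanced reaction is 3 Co³⁺(aq) + Al(s) → 3 Co²⁺(aq) + Al³⁺(aq), so Q = ([Co²⁺(aq)]^3·[Al³⁺(aq)]) / [Co³⁺(aq)]^3.
Solving for the unknown gives log [Co³⁺(aq)] = −0.046, so [Co³⁺(aq)] ≈ 0.90 M.

0.90 M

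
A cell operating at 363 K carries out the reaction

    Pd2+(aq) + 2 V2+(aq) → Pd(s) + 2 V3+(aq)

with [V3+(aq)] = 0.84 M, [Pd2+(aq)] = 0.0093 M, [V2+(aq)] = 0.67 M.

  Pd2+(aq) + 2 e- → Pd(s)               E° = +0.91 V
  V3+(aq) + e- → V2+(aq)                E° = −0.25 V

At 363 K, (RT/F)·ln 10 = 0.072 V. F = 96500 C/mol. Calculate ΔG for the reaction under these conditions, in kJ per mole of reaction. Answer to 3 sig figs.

With Pd²⁺/Pd reduced at the cathode, E°cell = +0.91 − (−0.25) = +1.16 V and n = 2.
Here Q = [V3+(aq)]^2 / ([Pd2+(aq)]·[V2+(aq)]^2) = 169 (log Q = 2.228), giving E = +1.16 − (0.072/2)·(2.228) = +1.0798 V.
Then ΔG = −nFE = −2 × 96500 × +1.0798 J/mol = −208 kJ/mol.

−208 kJ/mol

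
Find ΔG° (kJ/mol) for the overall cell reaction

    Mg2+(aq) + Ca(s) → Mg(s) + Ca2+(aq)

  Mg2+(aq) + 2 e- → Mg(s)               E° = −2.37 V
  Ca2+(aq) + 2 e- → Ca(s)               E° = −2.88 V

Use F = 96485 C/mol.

−98.4 kJ/mol

In the reaction as written Mg2+(aq) is reduced, so the Mg²⁺/Mg couple is the cathode and Ca²⁺/Ca is the anode.
E°cell = −2.37 − (−2.88) = +0.51 V; balancing electrons gives n = 2.
ΔG° = −nFE°cell = −(2)(96485)(+0.51) J/mol = −98.4 kJ/mol.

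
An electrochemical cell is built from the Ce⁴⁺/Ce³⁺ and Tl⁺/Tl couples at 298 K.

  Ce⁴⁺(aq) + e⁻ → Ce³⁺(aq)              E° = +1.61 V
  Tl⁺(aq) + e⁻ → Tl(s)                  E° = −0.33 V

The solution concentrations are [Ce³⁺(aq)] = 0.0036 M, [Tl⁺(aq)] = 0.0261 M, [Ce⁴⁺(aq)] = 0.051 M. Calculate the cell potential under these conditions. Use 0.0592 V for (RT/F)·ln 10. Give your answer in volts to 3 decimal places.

Since E°(Ce⁴⁺/Ce³⁺) > E°(Tl⁺/Tl), Ce⁴⁺/Ce³⁺ serves as the cathode.
The standard potential is +1.61 − (−0.33) = +1.94 V and the balanced reaction transfers n = 1 electron.
For the overall reaction Ce⁴⁺(aq) + Tl(s) → Ce³⁺(aq) + Tl⁺(aq), Q = ([Ce³⁺(aq)]·[Tl⁺(aq)]) / [Ce⁴⁺(aq)] = 0.00184, giving log Q = −2.735.
By the Nernst equation, E = +1.94 − (0.0592/1)·(−2.735) = +2.102 V.

+2.102 V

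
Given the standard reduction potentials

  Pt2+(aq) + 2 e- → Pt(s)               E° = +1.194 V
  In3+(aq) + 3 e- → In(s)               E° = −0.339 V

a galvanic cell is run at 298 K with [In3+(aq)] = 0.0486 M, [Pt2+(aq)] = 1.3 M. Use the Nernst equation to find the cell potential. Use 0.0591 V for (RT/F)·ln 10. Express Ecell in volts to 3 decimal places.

Since E°(Pt²⁺/Pt) > E°(In³⁺/In), Pt²⁺/Pt serves as the cathode.
E°cell = E°cat − E°an = +1.194 − (−0.339) = +1.533 V; n = 6.
For the overall reaction 3 Pt2+(aq) + 2 In(s) → 3 Pt(s) + 2 In3+(aq), Q = [In3+(aq)]^2 / [Pt2+(aq)]^3 = 0.00108, giving log Q = −2.969.
By the Nernst equation, E = +1.533 − (0.0591/6)·(−2.969) = +1.562 V.

+1.562 V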